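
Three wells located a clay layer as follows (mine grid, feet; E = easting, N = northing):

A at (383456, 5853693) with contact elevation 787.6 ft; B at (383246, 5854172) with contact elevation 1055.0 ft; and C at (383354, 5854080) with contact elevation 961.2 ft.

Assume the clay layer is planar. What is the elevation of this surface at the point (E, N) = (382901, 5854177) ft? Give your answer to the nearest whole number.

1273 ft

Two edge vectors: A→B = (-210, 479, 267.4), A→C = (-102, 387, 173.6).
Normal n = (A→B) × (A→C) = (-20329.4, 9181.2, -32412).
So ∂z/∂E = −n_x/n_z = −0.62721831 and ∂z/∂N = −n_y/n_z = 0.28326546.
Intercept c from A: 787.6 + 240510.63 − 1658149.02 = −1416850.80.
At (382901, 5854177): z = −240162.5 + 1658286.1 − 1416850.80 = 1272.8 ft.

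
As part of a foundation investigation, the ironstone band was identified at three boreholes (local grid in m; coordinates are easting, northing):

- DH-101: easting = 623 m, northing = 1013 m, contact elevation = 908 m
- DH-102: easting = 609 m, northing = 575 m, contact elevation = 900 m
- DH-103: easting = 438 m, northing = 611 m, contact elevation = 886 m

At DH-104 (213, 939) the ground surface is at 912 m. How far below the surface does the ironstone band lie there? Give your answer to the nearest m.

Let the plane be z = a·easting + b·northing + c.
DH-102−DH-101: −14a − 438b = −8;  DH-103−DH-101: −185a − 402b = −22.
Solving gives a = 0.08514, b = 0.01554.
Then c = 908 − a·623 − b·1013 = 839.21.
At (213, 939): z_contact = 18.1 + 14.6 + 839.21 = 871.9 m.
Depth below ground = 912 − 871.9 = 40 m.

40 m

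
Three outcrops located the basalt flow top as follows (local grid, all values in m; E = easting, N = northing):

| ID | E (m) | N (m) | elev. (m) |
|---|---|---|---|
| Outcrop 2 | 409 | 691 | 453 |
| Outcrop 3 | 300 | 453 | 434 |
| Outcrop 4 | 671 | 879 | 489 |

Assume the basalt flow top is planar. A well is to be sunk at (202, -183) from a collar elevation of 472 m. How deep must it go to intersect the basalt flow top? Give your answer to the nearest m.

66 m

Let the plane be z = a·E + b·N + c.
Outcrop 3−Outcrop 2: −109a − 238b = −19;  Outcrop 4−Outcrop 2: 262a + 188b = 36.
Solving gives a = 0.11934, b = 0.02518.
Then c = 453 − a·409 − b·691 = 386.79.
At (202, -183): z_contact = 24.1 − 4.6 + 386.79 = 406.3 m.
Depth below ground = 472 − 406.3 = 66 m.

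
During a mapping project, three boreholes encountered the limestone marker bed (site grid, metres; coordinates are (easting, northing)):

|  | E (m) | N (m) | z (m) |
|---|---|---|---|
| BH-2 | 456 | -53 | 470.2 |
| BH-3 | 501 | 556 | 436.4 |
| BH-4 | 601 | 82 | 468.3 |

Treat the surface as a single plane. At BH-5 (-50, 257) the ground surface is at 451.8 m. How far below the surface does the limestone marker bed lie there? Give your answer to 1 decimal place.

20.7 m

Let the plane be z = a·E + b·N + c.
BH-3−BH-2: 45a + 609b = −33.8;  BH-4−BH-2: 145a + 135b = −1.9.
Solving gives a = 0.04142, b = −0.05856.
Then c = 470.2 − a·456 − b·-53 = 448.21.
At (-50, 257): z_contact = −2.07 − 15.05 + 448.21 = 431.09 m.
Depth below ground = 451.8 − 431.09 = 20.7 m.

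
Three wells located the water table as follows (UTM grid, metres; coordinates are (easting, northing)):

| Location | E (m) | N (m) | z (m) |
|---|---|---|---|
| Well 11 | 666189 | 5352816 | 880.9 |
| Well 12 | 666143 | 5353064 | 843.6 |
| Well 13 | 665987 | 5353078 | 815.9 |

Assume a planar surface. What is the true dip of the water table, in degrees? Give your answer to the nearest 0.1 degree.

Two edge vectors: Well 11→Well 12 = (-46, 248, -37.3), Well 11→Well 13 = (-202, 262, -65).
Normal n = (Well 11→Well 12) × (Well 11→Well 13) = (-6347.4, 4544.6, 38044).
So ∂z/∂E = −n_x/n_z = 0.16684 and ∂z/∂N = −n_y/n_z = −0.11946.
Gradient magnitude |∇z| = √(a² + b²) = √(0.02784 + 0.01427) = 0.20520.
True dip = arctan(0.20520) = 11.6°, dipping toward NW (azimuth ≈ 306°).

11.6°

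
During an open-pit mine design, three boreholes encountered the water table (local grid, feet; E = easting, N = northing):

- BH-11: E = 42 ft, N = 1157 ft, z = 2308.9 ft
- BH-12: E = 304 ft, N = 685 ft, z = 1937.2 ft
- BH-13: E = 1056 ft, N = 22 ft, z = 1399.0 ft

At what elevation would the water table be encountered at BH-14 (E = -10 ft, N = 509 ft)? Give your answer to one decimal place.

Let the plane be z = a·E + b·N + c.
BH-12−BH-11: 262a − 472b = −371.7;  BH-13−BH-11: 1014a − 1135b = −909.9.
Solving gives a = −0.041897, b = 0.764244.
Then c = 2308.9 − a·42 − b·1157 = 1426.43.
At (-10, 509): z = 0.4 + 389.0 + 1426.43 = 1815.8 ft.

1815.8 ft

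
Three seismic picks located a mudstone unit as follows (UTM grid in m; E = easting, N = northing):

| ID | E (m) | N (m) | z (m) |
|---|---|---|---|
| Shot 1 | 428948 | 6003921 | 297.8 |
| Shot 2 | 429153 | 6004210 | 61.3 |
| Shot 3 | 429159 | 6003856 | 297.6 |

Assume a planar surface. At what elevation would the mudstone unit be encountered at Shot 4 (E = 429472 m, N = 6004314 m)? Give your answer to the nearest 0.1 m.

-74.7 m

Two edge vectors: Shot 1→Shot 2 = (205, 289, -236.5), Shot 1→Shot 3 = (211, -65, -0.2).
Normal n = (Shot 1→Shot 2) × (Shot 1→Shot 3) = (-15430.3, -49860.5, -74304).
So ∂z/∂E = −n_x/n_z = −0.207664460 and ∂z/∂N = −n_y/n_z = −0.671033861.
Intercept c from Shot 1: 297.8 + 89077.25 + 4028834.29 = 4118209.34.
At (429472, 6004314): z = −89186.1 − 4029098.0 + 4118209.34 = -74.7 m.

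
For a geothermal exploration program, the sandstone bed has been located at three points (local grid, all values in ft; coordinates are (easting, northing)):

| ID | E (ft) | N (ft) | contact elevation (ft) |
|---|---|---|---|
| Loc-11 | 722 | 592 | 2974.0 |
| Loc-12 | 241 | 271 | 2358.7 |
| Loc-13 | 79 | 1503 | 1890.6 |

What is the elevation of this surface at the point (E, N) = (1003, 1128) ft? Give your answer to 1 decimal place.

3265.6 ft

Let the plane be z = a·E + b·N + c.
Loc-12−Loc-11: −481a − 321b = −615.3;  Loc-13−Loc-11: −643a + 911b = −1083.4.
Solving gives a = 1.409119, b = −0.194661.
Then c = 2974 − a·722 − b·592 = 2071.86.
At (1003, 1128): z = 1413.3 − 219.6 + 2071.86 = 3265.6 ft.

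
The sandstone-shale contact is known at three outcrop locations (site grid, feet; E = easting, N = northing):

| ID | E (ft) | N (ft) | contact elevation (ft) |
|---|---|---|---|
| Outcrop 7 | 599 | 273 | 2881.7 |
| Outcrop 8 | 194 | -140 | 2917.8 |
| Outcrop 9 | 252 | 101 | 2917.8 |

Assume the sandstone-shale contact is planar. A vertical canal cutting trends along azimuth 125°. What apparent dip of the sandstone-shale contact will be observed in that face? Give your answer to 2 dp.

Let the plane be z = a·E + b·N + c.
Outcrop 8−Outcrop 7: −405a − 413b = 36.1;  Outcrop 9−Outcrop 7: −347a − 172b = 36.1.
Solving gives a = −0.11813, b = 0.02843.
Unit vector along 125° is (sin 125°, cos 125°) = (0.8192, -0.5736).
Slope in that direction = a·(0.8192) + b·(-0.5736) = −0.11307.
Apparent dip = arctan|0.11307| = 6.45° (true dip is 6.9°, so apparent ≤ true as expected).

6.45°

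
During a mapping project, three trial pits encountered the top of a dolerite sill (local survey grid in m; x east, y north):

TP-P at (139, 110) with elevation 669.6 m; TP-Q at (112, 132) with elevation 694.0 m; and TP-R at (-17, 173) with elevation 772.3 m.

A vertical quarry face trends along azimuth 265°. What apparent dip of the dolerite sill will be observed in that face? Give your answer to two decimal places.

19.98°

Let the plane be z = a·x + b·y + c.
TP-Q−TP-P: −27a + 22b = 24.4;  TP-R−TP-P: −156a + 63b = 102.7.
Solving gives a = −0.41722, b = 0.59705.
Unit vector along 265° is (sin 265°, cos 265°) = (-0.9962, -0.0872).
Slope in that direction = a·(-0.9962) + b·(-0.0872) = 0.36359.
Apparent dip = arctan|0.36359| = 19.98° (true dip is 36.1°, so apparent ≤ true as expected).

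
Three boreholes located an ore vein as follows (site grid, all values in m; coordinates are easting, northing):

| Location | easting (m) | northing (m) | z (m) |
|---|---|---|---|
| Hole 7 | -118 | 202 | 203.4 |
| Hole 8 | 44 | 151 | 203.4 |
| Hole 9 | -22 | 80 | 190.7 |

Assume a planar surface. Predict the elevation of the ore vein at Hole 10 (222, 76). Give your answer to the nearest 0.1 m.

200.8 m

Let the plane be z = a·easting + b·northing + c.
Hole 8−Hole 7: 162a − 51b = 0;  Hole 9−Hole 7: 96a − 122b = −12.7.
Solving gives a = 0.04356, b = 0.13838.
Then c = 203.4 − a·-118 − b·202 = 180.59.
At (222, 76): z = 9.7 + 10.5 + 180.59 = 200.8 m.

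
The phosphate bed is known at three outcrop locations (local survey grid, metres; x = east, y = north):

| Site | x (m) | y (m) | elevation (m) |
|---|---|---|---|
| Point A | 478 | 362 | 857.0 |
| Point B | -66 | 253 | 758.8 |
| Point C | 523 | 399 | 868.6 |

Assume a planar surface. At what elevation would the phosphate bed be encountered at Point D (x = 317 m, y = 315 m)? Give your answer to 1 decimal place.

Let the plane be z = a·x + b·y + c.
Point B−Point A: −544a − 109b = −98.2;  Point C−Point A: 45a + 37b = 11.6.
Solving gives a = 0.15562, b = 0.12425.
Then c = 857 − a·478 − b·362 = 737.64.
At (317, 315): z = 49.3 + 39.1 + 737.64 = 826.1 m.

826.1 m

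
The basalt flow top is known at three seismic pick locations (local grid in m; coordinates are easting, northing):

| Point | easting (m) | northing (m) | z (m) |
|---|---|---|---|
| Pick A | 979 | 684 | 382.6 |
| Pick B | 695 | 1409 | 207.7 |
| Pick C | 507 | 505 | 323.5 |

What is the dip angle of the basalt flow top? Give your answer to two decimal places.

Let the plane be z = a·easting + b·northing + c.
Pick B−Pick A: −284a + 725b = −174.9;  Pick C−Pick A: −472a − 179b = −59.1.
Solving gives a = 0.18867, b = −0.16733.
Gradient magnitude |∇z| = √(a² + b²) = √(0.03560 + 0.02800) = 0.25219.
True dip = arctan(0.25219) = 14.15°, dipping toward NW (azimuth ≈ 312°).

14.15°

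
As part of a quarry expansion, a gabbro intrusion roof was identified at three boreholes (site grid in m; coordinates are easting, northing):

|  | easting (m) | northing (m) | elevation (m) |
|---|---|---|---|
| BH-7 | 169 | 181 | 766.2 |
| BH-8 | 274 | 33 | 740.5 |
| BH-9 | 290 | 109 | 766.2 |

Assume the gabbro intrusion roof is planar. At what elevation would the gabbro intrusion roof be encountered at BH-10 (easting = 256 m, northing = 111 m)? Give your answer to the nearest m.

Let the plane be z = a·easting + b·northing + c.
BH-8−BH-7: 105a − 148b = −25.7;  BH-9−BH-7: 121a − 72b = 0.
Solving gives a = 0.17882, b = 0.30051.
Then c = 766.2 − a·169 − b·181 = 681.59.
At (256, 111): z = 45.8 + 33.4 + 681.59 = 760.7 m.

761 m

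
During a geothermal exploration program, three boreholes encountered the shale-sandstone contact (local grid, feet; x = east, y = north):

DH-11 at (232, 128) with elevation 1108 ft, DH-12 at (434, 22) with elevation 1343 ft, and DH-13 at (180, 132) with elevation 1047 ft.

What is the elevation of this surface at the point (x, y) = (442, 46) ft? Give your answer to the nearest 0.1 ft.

Let the plane be z = a·x + b·y + c.
DH-12−DH-11: 202a − 106b = 235;  DH-13−DH-11: −52a + 4b = −61.
Solving gives a = 1.17474, b = 0.02168.
Then c = 1108 − a·232 − b·128 = 832.68.
At (442, 46): z = 519.2 + 1.0 + 832.68 = 1352.9 ft.

1352.9 ft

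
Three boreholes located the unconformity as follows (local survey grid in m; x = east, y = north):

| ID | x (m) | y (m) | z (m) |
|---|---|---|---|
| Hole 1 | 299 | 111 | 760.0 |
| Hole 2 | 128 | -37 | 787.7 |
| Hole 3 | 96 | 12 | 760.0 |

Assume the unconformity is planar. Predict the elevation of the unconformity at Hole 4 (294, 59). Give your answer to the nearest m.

781 m

Let the plane be z = a·x + b·y + c.
Hole 2−Hole 1: −171a − 148b = 27.7;  Hole 3−Hole 1: −203a − 99b = 0.
Solving gives a = 0.20910, b = −0.42875.
Then c = 760 − a·299 − b·111 = 745.07.
At (294, 59): z = 61.5 − 25.3 + 745.07 = 781.2 m.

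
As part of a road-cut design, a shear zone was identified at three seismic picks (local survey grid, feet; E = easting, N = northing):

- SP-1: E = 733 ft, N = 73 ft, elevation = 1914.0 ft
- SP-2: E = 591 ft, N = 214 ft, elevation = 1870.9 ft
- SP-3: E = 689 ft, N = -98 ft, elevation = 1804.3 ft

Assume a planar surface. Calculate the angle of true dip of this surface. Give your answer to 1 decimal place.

41.1°

Two edge vectors: SP-1→SP-2 = (-142, 141, -43.1), SP-1→SP-3 = (-44, -171, -109.7).
Normal n = (SP-1→SP-2) × (SP-1→SP-3) = (-22837.8, -13681, 30486).
So ∂z/∂E = −n_x/n_z = 0.74912 and ∂z/∂N = −n_y/n_z = 0.44876.
Gradient magnitude |∇z| = √(a² + b²) = √(0.56119 + 0.20139) = 0.87326.
True dip = arctan(0.87326) = 41.1°, dipping toward WSW (azimuth ≈ 239°).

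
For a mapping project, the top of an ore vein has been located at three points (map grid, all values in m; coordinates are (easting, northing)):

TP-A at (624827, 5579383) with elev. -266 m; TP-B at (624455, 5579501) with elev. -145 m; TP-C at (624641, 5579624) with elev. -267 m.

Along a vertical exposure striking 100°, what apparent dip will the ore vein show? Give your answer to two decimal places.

20.16°

Two edge vectors: TP-A→TP-B = (-372, 118, 121), TP-A→TP-C = (-186, 241, -1).
Normal n = (TP-A→TP-B) × (TP-A→TP-C) = (-29279, -22878, -67704).
So ∂z/∂E = −n_x/n_z = −0.43246 and ∂z/∂N = −n_y/n_z = −0.33791.
Unit vector along 100° is (sin 100°, cos 100°) = (0.9848, -0.1736).
Slope in that direction = a·(0.9848) + b·(-0.1736) = −0.36721.
Apparent dip = arctan|0.36721| = 20.16° (true dip is 28.8°, so apparent ≤ true as expected).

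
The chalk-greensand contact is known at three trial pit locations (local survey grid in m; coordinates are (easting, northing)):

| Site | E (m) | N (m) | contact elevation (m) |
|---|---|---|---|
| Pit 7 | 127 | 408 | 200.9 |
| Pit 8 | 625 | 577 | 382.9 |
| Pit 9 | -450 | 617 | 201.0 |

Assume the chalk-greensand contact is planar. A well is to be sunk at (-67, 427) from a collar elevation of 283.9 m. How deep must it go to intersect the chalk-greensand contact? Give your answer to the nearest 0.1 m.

Let the plane be z = a·E + b·N + c.
Pit 8−Pit 7: 498a + 169b = 182;  Pit 9−Pit 7: −577a + 209b = 0.1.
Solving gives a = 0.18860, b = 0.52116.
Then c = 200.9 − a·127 − b·408 = −35.69.
At (-67, 427): z_contact = −12.64 + 222.54 − 35.69 = 174.21 m.
Depth below ground = 283.9 − 174.21 = 109.7 m.

109.7 m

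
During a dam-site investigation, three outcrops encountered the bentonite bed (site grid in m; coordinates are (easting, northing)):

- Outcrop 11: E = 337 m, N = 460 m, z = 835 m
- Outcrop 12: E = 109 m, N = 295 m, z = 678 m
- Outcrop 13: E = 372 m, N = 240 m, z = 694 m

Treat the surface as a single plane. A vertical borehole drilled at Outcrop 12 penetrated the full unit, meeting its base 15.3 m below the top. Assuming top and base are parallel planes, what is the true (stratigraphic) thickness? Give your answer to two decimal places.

Two edge vectors: Outcrop 11→Outcrop 12 = (-228, -165, -157), Outcrop 11→Outcrop 13 = (35, -220, -141).
Normal n = (Outcrop 11→Outcrop 12) × (Outcrop 11→Outcrop 13) = (-11275, -37643, 55935).
So ∂z/∂E = −n_x/n_z = 0.20157 and ∂z/∂N = −n_y/n_z = 0.67298.
|∇z| = √(a²+b²) = 0.70252, so dip δ = arctan(0.70252) = 35.09°.
True thickness = vertical thickness × cos δ = 15.3 × cos 35.09° = 12.52 m.

12.52 m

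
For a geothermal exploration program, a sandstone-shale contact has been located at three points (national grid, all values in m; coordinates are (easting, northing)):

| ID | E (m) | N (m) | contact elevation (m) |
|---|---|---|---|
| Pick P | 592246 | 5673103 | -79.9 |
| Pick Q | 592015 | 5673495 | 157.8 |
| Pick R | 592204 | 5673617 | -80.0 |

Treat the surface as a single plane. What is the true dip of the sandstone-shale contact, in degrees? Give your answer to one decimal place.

50.2°

Let the plane be z = a·E + b·N + c.
Pick Q−Pick P: −231a + 392b = 237.7;  Pick R−Pick P: −42a + 514b = −0.1.
Solving gives a = −1.19504, b = −0.09784.
Gradient magnitude |∇z| = √(a² + b²) = √(1.42813 + 0.00957) = 1.19904.
True dip = arctan(1.19904) = 50.2°, dipping toward E (azimuth ≈ 085°).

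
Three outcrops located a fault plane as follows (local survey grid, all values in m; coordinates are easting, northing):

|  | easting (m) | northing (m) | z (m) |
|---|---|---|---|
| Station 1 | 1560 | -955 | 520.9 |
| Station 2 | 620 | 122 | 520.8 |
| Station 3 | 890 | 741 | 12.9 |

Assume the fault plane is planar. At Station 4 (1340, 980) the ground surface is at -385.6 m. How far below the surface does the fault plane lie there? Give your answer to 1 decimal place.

Let the plane be z = a·easting + b·northing + c.
Station 2−Station 1: −940a + 1077b = −0.1;  Station 3−Station 1: −670a + 1696b = −508.
Solving gives a = −0.626765, b = −0.547130.
Then c = 520.9 − a·1560 − b·-955 = 976.14.
At (1340, 980): z_contact = −839.86 − 536.19 + 976.14 = -399.91 m.
Depth below ground = -385.6 − (-399.91) = 14.3 m.

14.3 m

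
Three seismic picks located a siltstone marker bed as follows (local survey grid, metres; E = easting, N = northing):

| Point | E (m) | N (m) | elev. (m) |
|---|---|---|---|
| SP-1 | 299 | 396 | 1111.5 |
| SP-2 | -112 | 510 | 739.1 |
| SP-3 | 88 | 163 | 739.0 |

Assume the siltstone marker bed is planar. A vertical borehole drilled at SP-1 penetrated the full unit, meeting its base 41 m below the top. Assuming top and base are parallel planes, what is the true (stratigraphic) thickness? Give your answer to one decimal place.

Let the plane be z = a·E + b·N + c.
SP-2−SP-1: −411a + 114b = −372.4;  SP-3−SP-1: −211a − 233b = −372.5.
Solving gives a = 1.07860, b = 0.62196.
|∇z| = √(a²+b²) = 1.24507, so dip δ = arctan(1.24507) = 51.23°.
True thickness = vertical thickness × cos δ = 41 × cos 51.23° = 25.7 m.

25.7 m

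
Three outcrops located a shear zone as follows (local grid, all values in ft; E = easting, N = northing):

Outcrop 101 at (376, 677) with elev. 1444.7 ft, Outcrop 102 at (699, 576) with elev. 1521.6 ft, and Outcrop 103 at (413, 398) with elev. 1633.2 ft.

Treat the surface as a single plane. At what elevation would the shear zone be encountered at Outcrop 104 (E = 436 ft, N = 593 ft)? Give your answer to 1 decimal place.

Let the plane be z = a·E + b·N + c.
Outcrop 102−Outcrop 101: 323a − 101b = 76.9;  Outcrop 103−Outcrop 101: 37a − 279b = 188.5.
Solving gives a = 0.02798, b = −0.67192.
Then c = 1444.7 − a·376 − b·677 = 1889.07.
At (436, 593): z = 12.2 − 398.4 + 1889.07 = 1502.8 ft.

1502.8 ft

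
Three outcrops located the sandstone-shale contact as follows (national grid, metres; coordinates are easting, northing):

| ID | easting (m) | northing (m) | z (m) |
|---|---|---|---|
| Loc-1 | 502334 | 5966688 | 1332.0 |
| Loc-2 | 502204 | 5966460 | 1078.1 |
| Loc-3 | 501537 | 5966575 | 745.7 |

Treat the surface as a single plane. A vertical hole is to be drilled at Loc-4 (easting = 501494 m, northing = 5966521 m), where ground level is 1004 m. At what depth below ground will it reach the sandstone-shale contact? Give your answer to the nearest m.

Let the plane be z = a·easting + b·northing + c.
Loc-2−Loc-1: −130a − 228b = −253.9;  Loc-3−Loc-1: −797a − 113b = −586.3.
Solving gives a = 0.62855903, b = 0.75520757.
Then c = 1332 − a·502334 − b·5966688 = −4820502.53.
At (501494, 5966521): z_contact = 315218.6 + 4505961.8 − 4820502.53 = 677.9 m.
Depth below ground = 1004 − 677.9 = 326 m.

326 m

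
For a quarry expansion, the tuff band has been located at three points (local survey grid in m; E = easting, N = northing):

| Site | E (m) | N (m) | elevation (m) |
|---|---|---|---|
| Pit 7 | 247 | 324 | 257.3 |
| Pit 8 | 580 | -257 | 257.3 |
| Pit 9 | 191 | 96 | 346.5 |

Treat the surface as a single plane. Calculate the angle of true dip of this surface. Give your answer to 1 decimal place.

28.8°

Two edge vectors: Pit 7→Pit 8 = (333, -581, 0), Pit 7→Pit 9 = (-56, -228, 89.2).
Normal n = (Pit 7→Pit 8) × (Pit 7→Pit 9) = (-51825.2, -29703.6, -108460).
So ∂z/∂E = −n_x/n_z = −0.47783 and ∂z/∂N = −n_y/n_z = −0.27387.
Gradient magnitude |∇z| = √(a² + b²) = √(0.22832 + 0.07500) = 0.55075.
True dip = arctan(0.55075) = 28.8°, dipping toward ENE (azimuth ≈ 060°).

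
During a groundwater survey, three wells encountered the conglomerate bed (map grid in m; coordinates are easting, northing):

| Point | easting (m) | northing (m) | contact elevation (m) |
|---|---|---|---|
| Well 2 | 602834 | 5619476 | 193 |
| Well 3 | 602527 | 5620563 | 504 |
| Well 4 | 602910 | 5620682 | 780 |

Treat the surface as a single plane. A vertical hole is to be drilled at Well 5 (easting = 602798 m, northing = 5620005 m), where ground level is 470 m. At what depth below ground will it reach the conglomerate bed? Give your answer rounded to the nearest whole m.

60 m

Let the plane be z = a·easting + b·northing + c.
Well 3−Well 2: −307a + 1087b = 311;  Well 4−Well 2: 76a + 1206b = 587.
Solving gives a = 0.58076775, b = 0.45013404.
Then c = 193 − a·602834 − b·5619476 = −2879430.98.
At (602798, 5620005): z_contact = 350085.6 + 2529755.5 − 2879430.98 = 410.2 m.
Depth below ground = 470 − 410.2 = 60 m.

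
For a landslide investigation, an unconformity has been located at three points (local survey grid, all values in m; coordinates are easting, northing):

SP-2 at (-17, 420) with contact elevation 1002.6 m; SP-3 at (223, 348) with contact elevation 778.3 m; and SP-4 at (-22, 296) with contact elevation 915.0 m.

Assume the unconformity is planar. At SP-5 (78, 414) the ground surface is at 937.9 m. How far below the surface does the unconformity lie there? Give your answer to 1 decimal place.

Let the plane be z = a·easting + b·northing + c.
SP-3−SP-2: 240a − 72b = −224.3;  SP-4−SP-2: −5a − 124b = −87.6.
Solving gives a = −0.71401, b = 0.73524.
Then c = 1002.6 − a·-17 − b·420 = 681.66.
At (78, 414): z_contact = −55.69 + 304.39 + 681.66 = 930.36 m.
Depth below ground = 937.9 − 930.36 = 7.5 m.

7.5 m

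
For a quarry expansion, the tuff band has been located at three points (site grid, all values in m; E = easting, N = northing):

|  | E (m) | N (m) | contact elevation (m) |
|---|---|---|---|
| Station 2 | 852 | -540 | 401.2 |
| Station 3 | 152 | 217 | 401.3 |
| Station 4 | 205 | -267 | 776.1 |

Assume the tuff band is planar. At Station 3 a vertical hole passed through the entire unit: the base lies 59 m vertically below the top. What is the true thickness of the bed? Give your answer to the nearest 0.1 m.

36.1 m

Two edge vectors: Station 2→Station 3 = (-700, 757, 0.1), Station 2→Station 4 = (-647, 273, 374.9).
Normal n = (Station 2→Station 3) × (Station 2→Station 4) = (283772, 262365.3, 298679).
So ∂z/∂E = −n_x/n_z = −0.95009 and ∂z/∂N = −n_y/n_z = −0.87842.
|∇z| = √(a²+b²) = 1.29394, so dip δ = arctan(1.29394) = 52.30°.
True thickness = vertical thickness × cos δ = 59 × cos 52.30° = 36.1 m.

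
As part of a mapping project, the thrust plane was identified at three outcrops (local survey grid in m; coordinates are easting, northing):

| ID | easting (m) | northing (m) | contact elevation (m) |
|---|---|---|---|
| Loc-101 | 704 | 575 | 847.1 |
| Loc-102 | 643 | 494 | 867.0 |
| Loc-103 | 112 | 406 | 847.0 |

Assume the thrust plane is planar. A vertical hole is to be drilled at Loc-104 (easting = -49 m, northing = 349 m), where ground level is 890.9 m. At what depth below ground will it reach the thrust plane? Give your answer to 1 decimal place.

Two edge vectors: Loc-101→Loc-102 = (-61, -81, 19.9), Loc-101→Loc-103 = (-592, -169, -0.1).
Normal n = (Loc-101→Loc-102) × (Loc-101→Loc-103) = (3371.2, -11786.9, -37643).
So ∂z/∂easting = −n_x/n_z = 0.08956 and ∂z/∂northing = −n_y/n_z = −0.31312.
Intercept c from Loc-101: 847.1 − 63.05 + 180.05 = 964.10.
At (-49, 349): z_contact = −4.39 − 109.28 + 964.10 = 850.43 m.
Depth below ground = 890.9 − 850.43 = 40.5 m.

40.5 m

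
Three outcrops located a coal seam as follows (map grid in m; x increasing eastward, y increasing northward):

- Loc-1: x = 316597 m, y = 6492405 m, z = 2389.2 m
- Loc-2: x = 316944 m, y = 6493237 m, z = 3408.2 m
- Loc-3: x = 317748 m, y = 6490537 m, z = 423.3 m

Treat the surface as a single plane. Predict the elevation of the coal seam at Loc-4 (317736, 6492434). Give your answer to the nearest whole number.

2613 m

Let the plane be z = a·x + b·y + c.
Loc-2−Loc-1: 347a + 832b = 1019;  Loc-3−Loc-1: 1151a − 1868b = −1965.9.
Solving gives a = 0.16680691, b = 1.15518991.
Then c = 2389.2 − a·316597 − b·6492405 = −7550382.10.
At (317736, 6492434): z = 53000.6 + 7499994.2 − 7550382.10 = 2612.7 m.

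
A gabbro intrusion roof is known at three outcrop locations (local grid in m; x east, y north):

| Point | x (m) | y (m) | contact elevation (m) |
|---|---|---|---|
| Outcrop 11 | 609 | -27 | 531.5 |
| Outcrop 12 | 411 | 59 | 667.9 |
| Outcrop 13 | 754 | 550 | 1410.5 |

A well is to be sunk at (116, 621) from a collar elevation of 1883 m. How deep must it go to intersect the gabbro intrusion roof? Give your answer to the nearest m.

348 m

Two edge vectors: Outcrop 11→Outcrop 12 = (-198, 86, 136.4), Outcrop 11→Outcrop 13 = (145, 577, 879).
Normal n = (Outcrop 11→Outcrop 12) × (Outcrop 11→Outcrop 13) = (-3108.8, 193820, -126716).
So ∂z/∂x = −n_x/n_z = −0.02453 and ∂z/∂y = −n_y/n_z = 1.52956.
Intercept c from Outcrop 11: 531.5 + 14.94 + 41.30 = 587.74.
At (116, 621): z_contact = −2.8 + 949.9 + 587.74 = 1534.8 m.
Depth below ground = 1883 − 1534.8 = 348 m.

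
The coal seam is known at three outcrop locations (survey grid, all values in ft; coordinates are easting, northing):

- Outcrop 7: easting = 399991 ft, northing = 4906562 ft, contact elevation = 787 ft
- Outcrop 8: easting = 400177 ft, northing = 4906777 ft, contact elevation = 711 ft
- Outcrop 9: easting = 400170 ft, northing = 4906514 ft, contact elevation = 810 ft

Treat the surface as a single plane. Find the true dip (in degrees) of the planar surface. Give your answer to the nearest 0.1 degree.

20.7°

Let the plane be z = a·easting + b·northing + c.
Outcrop 8−Outcrop 7: 186a + 215b = −76;  Outcrop 9−Outcrop 7: 179a − 48b = 23.
Solving gives a = 0.02736, b = −0.37715.
Gradient magnitude |∇z| = √(a² + b²) = √(0.00075 + 0.14225) = 0.37814.
True dip = arctan(0.37814) = 20.7°, dipping toward N (azimuth ≈ 356°).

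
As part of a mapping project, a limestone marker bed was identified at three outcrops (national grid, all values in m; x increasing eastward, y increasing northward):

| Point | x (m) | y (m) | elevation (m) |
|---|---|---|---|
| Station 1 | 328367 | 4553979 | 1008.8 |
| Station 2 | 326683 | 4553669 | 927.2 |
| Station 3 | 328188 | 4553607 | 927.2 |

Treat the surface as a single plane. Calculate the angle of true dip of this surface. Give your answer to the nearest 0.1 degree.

Let the plane be z = a·x + b·y + c.
Station 2−Station 1: −1684a − 310b = −81.6;  Station 3−Station 1: −179a − 372b = −81.6.
Solving gives a = 0.00886, b = 0.21509.
Gradient magnitude |∇z| = √(a² + b²) = √(0.00008 + 0.04626) = 0.21527.
True dip = arctan(0.21527) = 12.1°, dipping toward S (azimuth ≈ 182°).

12.1°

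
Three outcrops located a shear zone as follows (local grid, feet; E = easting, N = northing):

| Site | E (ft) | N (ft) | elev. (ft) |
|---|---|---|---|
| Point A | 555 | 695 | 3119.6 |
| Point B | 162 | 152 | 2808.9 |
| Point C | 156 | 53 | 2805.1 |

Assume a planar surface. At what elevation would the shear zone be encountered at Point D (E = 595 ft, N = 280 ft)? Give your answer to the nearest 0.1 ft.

Let the plane be z = a·E + b·N + c.
Point B−Point A: −393a − 543b = −310.7;  Point C−Point A: −399a − 642b = −314.5.
Solving gives a = 0.80496, b = −0.01040.
Then c = 3119.6 − a·555 − b·695 = 2680.08.
At (595, 280): z = 478.9 − 2.9 + 2680.08 = 3156.1 ft.

3156.1 ft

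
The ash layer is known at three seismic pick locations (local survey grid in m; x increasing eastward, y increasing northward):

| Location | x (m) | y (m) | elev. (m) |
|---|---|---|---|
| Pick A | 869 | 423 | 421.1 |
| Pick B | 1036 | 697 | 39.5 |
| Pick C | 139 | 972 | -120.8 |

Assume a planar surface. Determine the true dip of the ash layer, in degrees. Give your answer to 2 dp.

Let the plane be z = a·x + b·y + c.
Pick B−Pick A: 167a + 274b = −381.6;  Pick C−Pick A: −730a + 549b = −541.9.
Solving gives a = −0.20918, b = −1.26521.
Gradient magnitude |∇z| = √(a² + b²) = √(0.04376 + 1.60075) = 1.28238.
True dip = arctan(1.28238) = 52.05°, dipping toward N (azimuth ≈ 009°).

52.05°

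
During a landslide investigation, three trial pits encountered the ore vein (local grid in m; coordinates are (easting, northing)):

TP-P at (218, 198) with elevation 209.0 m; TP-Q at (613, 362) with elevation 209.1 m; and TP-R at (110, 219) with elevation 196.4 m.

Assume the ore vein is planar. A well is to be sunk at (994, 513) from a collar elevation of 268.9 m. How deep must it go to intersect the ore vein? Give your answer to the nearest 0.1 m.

58.3 m

Let the plane be z = a·E + b·N + c.
TP-Q−TP-P: 395a + 164b = 0.1;  TP-R−TP-P: −108a + 21b = −12.6.
Solving gives a = 0.07954, b = −0.19096.
Then c = 209 − a·218 − b·198 = 229.47.
At (994, 513): z_contact = 79.06 − 97.96 + 229.47 = 210.57 m.
Depth below ground = 268.9 − 210.57 = 58.3 m.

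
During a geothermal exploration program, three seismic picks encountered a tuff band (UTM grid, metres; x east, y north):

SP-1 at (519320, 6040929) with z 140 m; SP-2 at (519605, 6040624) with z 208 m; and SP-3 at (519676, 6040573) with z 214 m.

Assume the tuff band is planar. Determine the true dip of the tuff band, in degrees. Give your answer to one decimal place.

Two edge vectors: SP-1→SP-2 = (285, -305, 68), SP-1→SP-3 = (356, -356, 74).
Normal n = (SP-1→SP-2) × (SP-1→SP-3) = (1638, 3118, 7120).
So ∂z/∂x = −n_x/n_z = −0.23006 and ∂z/∂y = −n_y/n_z = −0.43792.
Gradient magnitude |∇z| = √(a² + b²) = √(0.05293 + 0.19178) = 0.49467.
True dip = arctan(0.49467) = 26.3°, dipping toward NNE (azimuth ≈ 028°).

26.3°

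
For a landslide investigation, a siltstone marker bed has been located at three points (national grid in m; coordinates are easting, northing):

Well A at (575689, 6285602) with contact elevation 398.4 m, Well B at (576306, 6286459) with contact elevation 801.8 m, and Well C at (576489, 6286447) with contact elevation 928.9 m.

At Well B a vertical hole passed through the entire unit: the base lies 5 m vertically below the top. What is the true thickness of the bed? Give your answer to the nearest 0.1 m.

Two edge vectors: Well A→Well B = (617, 857, 403.4), Well A→Well C = (800, 845, 530.5).
Normal n = (Well A→Well B) × (Well A→Well C) = (113765.5, -4598.5, -164235).
So ∂z/∂easting = −n_x/n_z = 0.69270 and ∂z/∂northing = −n_y/n_z = −0.02800.
|∇z| = √(a²+b²) = 0.69327, so dip δ = arctan(0.69327) = 34.73°.
True thickness = vertical thickness × cos δ = 5 × cos 34.73° = 4.1 m.

4.1 m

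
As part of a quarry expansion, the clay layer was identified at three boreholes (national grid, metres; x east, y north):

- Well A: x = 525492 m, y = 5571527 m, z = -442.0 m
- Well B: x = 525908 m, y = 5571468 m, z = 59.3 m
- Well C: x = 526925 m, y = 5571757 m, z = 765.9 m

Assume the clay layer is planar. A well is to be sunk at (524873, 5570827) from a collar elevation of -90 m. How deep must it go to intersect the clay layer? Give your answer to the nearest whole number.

Two edge vectors: Well A→Well B = (416, -59, 501.3), Well A→Well C = (1433, 230, 1207.9).
Normal n = (Well A→Well B) × (Well A→Well C) = (-186565.1, 215876.5, 180227).
So ∂z/∂x = −n_x/n_z = 1.03516732 and ∂z/∂y = −n_y/n_z = −1.19780333.
Intercept c from Well A: -442 − 543972.14 + 6673593.57 = 6129179.43.
At (524873, 5570827): z_contact = 543331.4 − 6672755.1 + 6129179.43 = -244.3 m.
Depth below ground = -90 − (-244.3) = 154 m.

154 m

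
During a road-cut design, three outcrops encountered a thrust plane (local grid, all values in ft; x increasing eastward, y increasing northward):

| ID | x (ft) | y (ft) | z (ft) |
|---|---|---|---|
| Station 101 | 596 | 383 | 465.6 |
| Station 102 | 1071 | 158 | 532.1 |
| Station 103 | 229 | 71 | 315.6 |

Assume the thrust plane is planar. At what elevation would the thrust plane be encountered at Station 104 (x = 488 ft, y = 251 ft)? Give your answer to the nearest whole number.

413 ft

Let the plane be z = a·x + b·y + c.
Station 102−Station 101: 475a − 225b = 66.5;  Station 103−Station 101: −367a − 312b = −150.
Solving gives a = 0.23615, b = 0.20299.
Then c = 465.6 − a·596 − b·383 = 247.11.
At (488, 251): z = 115.2 + 50.9 + 247.11 = 413.3 ft.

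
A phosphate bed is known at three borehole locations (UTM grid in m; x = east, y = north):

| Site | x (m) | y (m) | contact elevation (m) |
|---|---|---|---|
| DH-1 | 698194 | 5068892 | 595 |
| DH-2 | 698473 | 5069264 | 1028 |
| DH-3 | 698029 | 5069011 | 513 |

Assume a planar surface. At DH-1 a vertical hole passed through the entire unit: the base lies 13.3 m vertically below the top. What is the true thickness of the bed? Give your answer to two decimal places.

9.37 m

Let the plane be z = a·x + b·y + c.
DH-2−DH-1: 279a + 372b = 433;  DH-3−DH-1: −165a + 119b = −82.
Solving gives a = 0.86731, b = 0.51350.
|∇z| = √(a²+b²) = 1.00792, so dip δ = arctan(1.00792) = 45.23°.
True thickness = vertical thickness × cos δ = 13.3 × cos 45.23° = 9.37 m.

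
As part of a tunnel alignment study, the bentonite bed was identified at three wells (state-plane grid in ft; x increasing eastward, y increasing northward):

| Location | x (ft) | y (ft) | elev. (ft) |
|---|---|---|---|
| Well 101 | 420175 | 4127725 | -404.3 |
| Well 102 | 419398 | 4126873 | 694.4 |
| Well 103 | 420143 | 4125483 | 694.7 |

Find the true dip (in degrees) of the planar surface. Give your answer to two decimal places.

45.30°

Let the plane be z = a·x + b·y + c.
Well 102−Well 101: −777a − 852b = 1098.7;  Well 103−Well 101: −32a − 2242b = 1099.
Solving gives a = −0.89046, b = −0.47748.
Gradient magnitude |∇z| = √(a² + b²) = √(0.79292 + 0.22799) = 1.01040.
True dip = arctan(1.01040) = 45.30°, dipping toward ENE (azimuth ≈ 062°).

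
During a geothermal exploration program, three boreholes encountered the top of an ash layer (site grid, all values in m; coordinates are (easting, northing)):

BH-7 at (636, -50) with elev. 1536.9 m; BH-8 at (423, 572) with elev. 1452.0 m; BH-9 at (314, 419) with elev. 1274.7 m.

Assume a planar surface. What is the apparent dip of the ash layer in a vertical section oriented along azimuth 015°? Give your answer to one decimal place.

Let the plane be z = a·E + b·N + c.
BH-8−BH-7: −213a + 622b = −84.9;  BH-9−BH-7: −322a + 469b = −262.2.
Solving gives a = 1.22795, b = 0.28401.
Unit vector along 015° is (sin 15°, cos 15°) = (0.2588, 0.9659).
Slope in that direction = a·(0.2588) + b·(0.9659) = 0.59215.
Apparent dip = arctan|0.59215| = 30.6° (true dip is 51.6°, so apparent ≤ true as expected).

30.6°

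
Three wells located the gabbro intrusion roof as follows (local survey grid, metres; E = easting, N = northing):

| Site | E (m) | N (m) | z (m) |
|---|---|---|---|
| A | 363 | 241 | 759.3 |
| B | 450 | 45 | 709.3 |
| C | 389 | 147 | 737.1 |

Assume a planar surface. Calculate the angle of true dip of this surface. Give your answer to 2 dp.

Two edge vectors: A→B = (87, -196, -50), A→C = (26, -94, -22.2).
Normal n = (A→B) × (A→C) = (-348.8, 631.4, -3082).
So ∂z/∂E = −n_x/n_z = −0.11317 and ∂z/∂N = −n_y/n_z = 0.20487.
Gradient magnitude |∇z| = √(a² + b²) = √(0.01281 + 0.04197) = 0.23405.
True dip = arctan(0.23405) = 13.17°, dipping toward SSE (azimuth ≈ 151°).

13.17°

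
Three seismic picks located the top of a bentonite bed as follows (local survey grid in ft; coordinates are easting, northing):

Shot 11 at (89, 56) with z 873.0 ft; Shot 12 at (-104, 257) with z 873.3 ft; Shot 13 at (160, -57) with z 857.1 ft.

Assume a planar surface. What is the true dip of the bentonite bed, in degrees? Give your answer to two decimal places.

30.22°

Let the plane be z = a·easting + b·northing + c.
Shot 12−Shot 11: −193a + 201b = 0.3;  Shot 13−Shot 11: 71a − 113b = −15.9.
Solving gives a = 0.41947, b = 0.40427.
Gradient magnitude |∇z| = √(a² + b²) = √(0.17596 + 0.16344) = 0.58258.
True dip = arctan(0.58258) = 30.22°, dipping toward SW (azimuth ≈ 226°).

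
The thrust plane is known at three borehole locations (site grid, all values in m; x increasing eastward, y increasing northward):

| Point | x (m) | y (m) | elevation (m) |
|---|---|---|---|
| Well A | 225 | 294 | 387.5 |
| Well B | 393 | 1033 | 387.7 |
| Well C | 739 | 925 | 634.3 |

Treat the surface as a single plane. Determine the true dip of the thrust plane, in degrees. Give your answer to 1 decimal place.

34.3°

Two edge vectors: Well A→Well B = (168, 739, 0.2), Well A→Well C = (514, 631, 246.8).
Normal n = (Well A→Well B) × (Well A→Well C) = (182259, -41359.6, -273838).
So ∂z/∂x = −n_x/n_z = 0.66557 and ∂z/∂y = −n_y/n_z = −0.15104.
Gradient magnitude |∇z| = √(a² + b²) = √(0.44299 + 0.02281) = 0.68249.
True dip = arctan(0.68249) = 34.3°, dipping toward WNW (azimuth ≈ 283°).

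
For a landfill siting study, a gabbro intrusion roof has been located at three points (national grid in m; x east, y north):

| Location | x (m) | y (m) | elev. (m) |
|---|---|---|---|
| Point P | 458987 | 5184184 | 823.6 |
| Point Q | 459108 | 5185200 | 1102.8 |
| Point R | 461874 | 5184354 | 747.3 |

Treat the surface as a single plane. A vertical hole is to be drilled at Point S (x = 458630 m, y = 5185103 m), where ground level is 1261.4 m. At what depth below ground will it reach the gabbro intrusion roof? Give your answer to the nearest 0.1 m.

165.2 m

Let the plane be z = a·x + b·y + c.
Point Q−Point P: 121a + 1016b = 279.2;  Point R−Point P: 2887a + 170b = −76.3.
Solving gives a = −0.042911439, b = 0.279913665.
Then c = 823.6 − a·458987 − b·5184184 = −1430604.55.
At (458630, 5185103): z_contact = −19680.47 + 1451381.19 − 1430604.55 = 1096.16 m.
Depth below ground = 1261.4 − 1096.16 = 165.2 m.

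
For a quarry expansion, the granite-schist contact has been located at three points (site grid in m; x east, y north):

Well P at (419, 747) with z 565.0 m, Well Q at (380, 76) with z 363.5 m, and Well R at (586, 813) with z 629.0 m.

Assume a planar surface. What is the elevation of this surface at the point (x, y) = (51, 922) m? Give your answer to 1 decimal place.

Two edge vectors: Well P→Well Q = (-39, -671, -201.5), Well P→Well R = (167, 66, 64).
Normal n = (Well P→Well Q) × (Well P→Well R) = (-29645, -31154.5, 109483).
So ∂z/∂x = −n_x/n_z = 0.27077 and ∂z/∂y = −n_y/n_z = 0.28456.
Intercept c from Well P: 565 − 113.45 − 212.57 = 238.98.
At (51, 922): z = 13.8 + 262.4 + 238.98 = 515.2 m.

515.2 m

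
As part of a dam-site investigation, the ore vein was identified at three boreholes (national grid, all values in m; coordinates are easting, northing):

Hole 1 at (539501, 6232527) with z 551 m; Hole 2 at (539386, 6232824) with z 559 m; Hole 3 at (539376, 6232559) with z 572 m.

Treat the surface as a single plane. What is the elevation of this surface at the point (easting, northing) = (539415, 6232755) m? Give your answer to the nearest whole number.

Two edge vectors: Hole 1→Hole 2 = (-115, 297, 8), Hole 1→Hole 3 = (-125, 32, 21).
Normal n = (Hole 1→Hole 2) × (Hole 1→Hole 3) = (5981, 1415, 33445).
So ∂z/∂easting = −n_x/n_z = −0.17883092 and ∂z/∂northing = −n_y/n_z = −0.04230827.
Intercept c from Hole 1: 551 + 96479.46 + 263687.42 = 360717.88.
At (539415, 6232755): z = −96464.1 − 263697.1 + 360717.88 = 556.7 m.

557 m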